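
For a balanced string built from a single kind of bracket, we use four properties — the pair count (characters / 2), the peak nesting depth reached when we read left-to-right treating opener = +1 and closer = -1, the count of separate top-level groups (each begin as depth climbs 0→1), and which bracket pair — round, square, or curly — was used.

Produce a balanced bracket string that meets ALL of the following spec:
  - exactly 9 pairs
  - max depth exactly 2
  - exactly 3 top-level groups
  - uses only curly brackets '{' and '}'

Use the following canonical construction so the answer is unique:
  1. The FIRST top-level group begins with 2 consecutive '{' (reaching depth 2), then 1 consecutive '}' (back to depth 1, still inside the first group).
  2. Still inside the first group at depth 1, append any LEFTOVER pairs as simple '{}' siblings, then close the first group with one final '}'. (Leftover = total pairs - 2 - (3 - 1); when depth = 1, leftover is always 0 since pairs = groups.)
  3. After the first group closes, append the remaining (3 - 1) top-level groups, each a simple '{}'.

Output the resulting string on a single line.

Spec: pairs=9 depth=2 groups=3
Leftover pairs = 9 - 2 - (3-1) = 5
First group: deep chain of depth 2 + 5 sibling pairs
Remaining 2 groups: simple '{}' each

Answer: {{}{}{}{}{}{}}{}{}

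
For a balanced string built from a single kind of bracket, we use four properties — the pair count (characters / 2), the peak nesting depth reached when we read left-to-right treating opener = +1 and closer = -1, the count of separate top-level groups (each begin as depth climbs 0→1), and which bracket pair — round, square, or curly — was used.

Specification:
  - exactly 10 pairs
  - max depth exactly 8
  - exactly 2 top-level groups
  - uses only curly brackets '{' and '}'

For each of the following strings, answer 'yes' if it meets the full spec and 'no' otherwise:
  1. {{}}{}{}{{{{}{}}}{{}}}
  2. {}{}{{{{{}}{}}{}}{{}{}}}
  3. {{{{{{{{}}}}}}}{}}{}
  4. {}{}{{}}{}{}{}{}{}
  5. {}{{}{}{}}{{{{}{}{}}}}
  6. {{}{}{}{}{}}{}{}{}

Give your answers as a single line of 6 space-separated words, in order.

String 1 '{{}}{}{}{{{{}{}}}{{}}}': depth seq [1 2 1 0 1 0 1 0 1 2 3 4 3 4 3 2 1 2 3 2 1 0]
  -> pairs=11 depth=4 groups=4 -> no
String 2 '{}{}{{{{{}}{}}{}}{{}{}}}': depth seq [1 0 1 0 1 2 3 4 5 4 3 4 3 2 3 2 1 2 3 2 3 2 1 0]
  -> pairs=12 depth=5 groups=3 -> no
String 3 '{{{{{{{{}}}}}}}{}}{}': depth seq [1 2 3 4 5 6 7 8 7 6 5 4 3 2 1 2 1 0 1 0]
  -> pairs=10 depth=8 groups=2 -> yes
String 4 '{}{}{{}}{}{}{}{}{}': depth seq [1 0 1 0 1 2 1 0 1 0 1 0 1 0 1 0 1 0]
  -> pairs=9 depth=2 groups=8 -> no
String 5 '{}{{}{}{}}{{{{}{}{}}}}': depth seq [1 0 1 2 1 2 1 2 1 0 1 2 3 4 3 4 3 4 3 2 1 0]
  -> pairs=11 depth=4 groups=3 -> no
String 6 '{{}{}{}{}{}}{}{}{}': depth seq [1 2 1 2 1 2 1 2 1 2 1 0 1 0 1 0 1 0]
  -> pairs=9 depth=2 groups=4 -> no

Answer: no no yes no no no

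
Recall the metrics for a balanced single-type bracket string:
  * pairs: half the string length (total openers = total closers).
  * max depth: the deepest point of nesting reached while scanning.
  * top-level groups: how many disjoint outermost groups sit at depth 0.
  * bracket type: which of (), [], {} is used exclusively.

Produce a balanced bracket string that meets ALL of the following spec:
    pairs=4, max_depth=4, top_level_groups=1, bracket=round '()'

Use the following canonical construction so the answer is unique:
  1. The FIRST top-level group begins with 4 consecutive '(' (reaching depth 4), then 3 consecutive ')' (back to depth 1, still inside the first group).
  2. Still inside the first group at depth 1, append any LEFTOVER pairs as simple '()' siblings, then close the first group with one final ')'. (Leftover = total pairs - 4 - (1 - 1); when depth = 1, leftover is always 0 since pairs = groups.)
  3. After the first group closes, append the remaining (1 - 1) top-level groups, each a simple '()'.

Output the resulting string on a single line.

Spec: pairs=4 depth=4 groups=1
Leftover pairs = 4 - 4 - (1-1) = 0
First group: deep chain of depth 4 + 0 sibling pairs
Remaining 0 groups: simple '()' each

Answer: (((())))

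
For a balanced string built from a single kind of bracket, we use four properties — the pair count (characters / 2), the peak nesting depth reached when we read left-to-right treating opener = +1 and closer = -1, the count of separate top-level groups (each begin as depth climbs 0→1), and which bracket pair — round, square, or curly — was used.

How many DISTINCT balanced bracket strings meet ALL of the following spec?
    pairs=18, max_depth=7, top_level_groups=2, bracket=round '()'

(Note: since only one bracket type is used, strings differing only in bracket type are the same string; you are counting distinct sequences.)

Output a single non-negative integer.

Answer: 28463453

Derivation:
Spec: pairs=18 depth=7 groups=2
Count(depth <= 7) = 99503488
Count(depth <= 6) = 71040035
Count(depth == 7) = 99503488 - 71040035 = 28463453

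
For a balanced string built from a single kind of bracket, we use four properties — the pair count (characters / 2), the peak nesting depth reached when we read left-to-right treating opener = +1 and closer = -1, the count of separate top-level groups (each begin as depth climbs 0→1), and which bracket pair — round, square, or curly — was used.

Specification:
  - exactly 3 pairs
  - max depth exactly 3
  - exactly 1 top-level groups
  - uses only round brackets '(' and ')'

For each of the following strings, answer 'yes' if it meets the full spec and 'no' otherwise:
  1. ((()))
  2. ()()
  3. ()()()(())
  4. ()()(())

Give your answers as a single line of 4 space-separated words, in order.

Answer: yes no no no

Derivation:
String 1 '((()))': depth seq [1 2 3 2 1 0]
  -> pairs=3 depth=3 groups=1 -> yes
String 2 '()()': depth seq [1 0 1 0]
  -> pairs=2 depth=1 groups=2 -> no
String 3 '()()()(())': depth seq [1 0 1 0 1 0 1 2 1 0]
  -> pairs=5 depth=2 groups=4 -> no
String 4 '()()(())': depth seq [1 0 1 0 1 2 1 0]
  -> pairs=4 depth=2 groups=3 -> no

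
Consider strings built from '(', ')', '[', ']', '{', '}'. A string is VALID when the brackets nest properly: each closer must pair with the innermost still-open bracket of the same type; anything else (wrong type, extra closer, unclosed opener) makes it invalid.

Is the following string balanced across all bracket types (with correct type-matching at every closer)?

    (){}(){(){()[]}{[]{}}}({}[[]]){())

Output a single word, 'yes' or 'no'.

Answer: no

Derivation:
pos 0: push '('; stack = (
pos 1: ')' matches '('; pop; stack = (empty)
pos 2: push '{'; stack = {
pos 3: '}' matches '{'; pop; stack = (empty)
pos 4: push '('; stack = (
pos 5: ')' matches '('; pop; stack = (empty)
pos 6: push '{'; stack = {
pos 7: push '('; stack = {(
pos 8: ')' matches '('; pop; stack = {
pos 9: push '{'; stack = {{
pos 10: push '('; stack = {{(
pos 11: ')' matches '('; pop; stack = {{
pos 12: push '['; stack = {{[
pos 13: ']' matches '['; pop; stack = {{
pos 14: '}' matches '{'; pop; stack = {
pos 15: push '{'; stack = {{
pos 16: push '['; stack = {{[
pos 17: ']' matches '['; pop; stack = {{
pos 18: push '{'; stack = {{{
pos 19: '}' matches '{'; pop; stack = {{
pos 20: '}' matches '{'; pop; stack = {
pos 21: '}' matches '{'; pop; stack = (empty)
pos 22: push '('; stack = (
pos 23: push '{'; stack = ({
pos 24: '}' matches '{'; pop; stack = (
pos 25: push '['; stack = ([
pos 26: push '['; stack = ([[
pos 27: ']' matches '['; pop; stack = ([
pos 28: ']' matches '['; pop; stack = (
pos 29: ')' matches '('; pop; stack = (empty)
pos 30: push '{'; stack = {
pos 31: push '('; stack = {(
pos 32: ')' matches '('; pop; stack = {
pos 33: saw closer ')' but top of stack is '{' (expected '}') → INVALID
Verdict: type mismatch at position 33: ')' closes '{' → no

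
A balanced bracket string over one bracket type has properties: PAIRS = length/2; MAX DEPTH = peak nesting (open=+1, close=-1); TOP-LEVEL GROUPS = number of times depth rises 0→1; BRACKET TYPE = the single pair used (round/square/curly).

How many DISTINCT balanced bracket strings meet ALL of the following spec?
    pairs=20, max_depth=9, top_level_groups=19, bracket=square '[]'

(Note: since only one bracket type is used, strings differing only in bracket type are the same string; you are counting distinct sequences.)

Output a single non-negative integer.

Spec: pairs=20 depth=9 groups=19
Count(depth <= 9) = 19
Count(depth <= 8) = 19
Count(depth == 9) = 19 - 19 = 0

Answer: 0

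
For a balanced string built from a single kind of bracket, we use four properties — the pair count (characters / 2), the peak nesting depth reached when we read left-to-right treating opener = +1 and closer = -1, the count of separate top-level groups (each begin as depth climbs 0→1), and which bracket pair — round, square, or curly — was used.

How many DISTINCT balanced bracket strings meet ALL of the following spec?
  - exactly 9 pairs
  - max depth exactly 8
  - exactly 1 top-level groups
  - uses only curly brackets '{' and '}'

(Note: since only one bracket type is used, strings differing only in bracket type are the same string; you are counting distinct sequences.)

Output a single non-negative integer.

Spec: pairs=9 depth=8 groups=1
Count(depth <= 8) = 1429
Count(depth <= 7) = 1416
Count(depth == 8) = 1429 - 1416 = 13

Answer: 13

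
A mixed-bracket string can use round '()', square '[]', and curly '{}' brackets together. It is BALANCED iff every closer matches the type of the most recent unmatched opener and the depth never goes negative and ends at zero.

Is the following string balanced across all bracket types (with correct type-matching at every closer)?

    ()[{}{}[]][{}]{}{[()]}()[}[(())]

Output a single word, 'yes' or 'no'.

Answer: no

Derivation:
pos 0: push '('; stack = (
pos 1: ')' matches '('; pop; stack = (empty)
pos 2: push '['; stack = [
pos 3: push '{'; stack = [{
pos 4: '}' matches '{'; pop; stack = [
pos 5: push '{'; stack = [{
pos 6: '}' matches '{'; pop; stack = [
pos 7: push '['; stack = [[
pos 8: ']' matches '['; pop; stack = [
pos 9: ']' matches '['; pop; stack = (empty)
pos 10: push '['; stack = [
pos 11: push '{'; stack = [{
pos 12: '}' matches '{'; pop; stack = [
pos 13: ']' matches '['; pop; stack = (empty)
pos 14: push '{'; stack = {
pos 15: '}' matches '{'; pop; stack = (empty)
pos 16: push '{'; stack = {
pos 17: push '['; stack = {[
pos 18: push '('; stack = {[(
pos 19: ')' matches '('; pop; stack = {[
pos 20: ']' matches '['; pop; stack = {
pos 21: '}' matches '{'; pop; stack = (empty)
pos 22: push '('; stack = (
pos 23: ')' matches '('; pop; stack = (empty)
pos 24: push '['; stack = [
pos 25: saw closer '}' but top of stack is '[' (expected ']') → INVALID
Verdict: type mismatch at position 25: '}' closes '[' → no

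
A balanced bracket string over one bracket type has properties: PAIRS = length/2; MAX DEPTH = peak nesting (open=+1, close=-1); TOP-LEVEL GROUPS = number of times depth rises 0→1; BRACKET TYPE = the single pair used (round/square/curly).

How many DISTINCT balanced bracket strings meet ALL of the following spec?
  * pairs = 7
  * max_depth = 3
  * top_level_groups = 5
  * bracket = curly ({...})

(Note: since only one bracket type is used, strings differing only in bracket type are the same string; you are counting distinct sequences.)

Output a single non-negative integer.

Answer: 5

Derivation:
Spec: pairs=7 depth=3 groups=5
Count(depth <= 3) = 20
Count(depth <= 2) = 15
Count(depth == 3) = 20 - 15 = 5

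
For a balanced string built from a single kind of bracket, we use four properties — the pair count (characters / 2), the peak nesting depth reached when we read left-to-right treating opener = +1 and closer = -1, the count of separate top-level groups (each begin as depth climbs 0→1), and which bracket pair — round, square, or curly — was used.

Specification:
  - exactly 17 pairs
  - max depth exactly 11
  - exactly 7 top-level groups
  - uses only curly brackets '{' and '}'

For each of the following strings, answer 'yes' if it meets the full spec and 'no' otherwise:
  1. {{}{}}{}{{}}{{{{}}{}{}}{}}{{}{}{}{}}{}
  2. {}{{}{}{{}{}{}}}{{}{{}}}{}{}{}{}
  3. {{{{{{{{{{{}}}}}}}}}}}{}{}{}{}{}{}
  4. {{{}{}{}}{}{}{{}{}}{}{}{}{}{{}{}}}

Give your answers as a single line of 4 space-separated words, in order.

String 1 '{{}{}}{}{{}}{{{{}}{}{}}{}}{{}{}{}{}}{}': depth seq [1 2 1 2 1 0 1 0 1 2 1 0 1 2 3 4 3 2 3 2 3 2 1 2 1 0 1 2 1 2 1 2 1 2 1 0 1 0]
  -> pairs=19 depth=4 groups=6 -> no
String 2 '{}{{}{}{{}{}{}}}{{}{{}}}{}{}{}{}': depth seq [1 0 1 2 1 2 1 2 3 2 3 2 3 2 1 0 1 2 1 2 3 2 1 0 1 0 1 0 1 0 1 0]
  -> pairs=16 depth=3 groups=7 -> no
String 3 '{{{{{{{{{{{}}}}}}}}}}}{}{}{}{}{}{}': depth seq [1 2 3 4 5 6 7 8 9 10 11 10 9 8 7 6 5 4 3 2 1 0 1 0 1 0 1 0 1 0 1 0 1 0]
  -> pairs=17 depth=11 groups=7 -> yes
String 4 '{{{}{}{}}{}{}{{}{}}{}{}{}{}{{}{}}}': depth seq [1 2 3 2 3 2 3 2 1 2 1 2 1 2 3 2 3 2 1 2 1 2 1 2 1 2 1 2 3 2 3 2 1 0]
  -> pairs=17 depth=3 groups=1 -> no

Answer: no no yes no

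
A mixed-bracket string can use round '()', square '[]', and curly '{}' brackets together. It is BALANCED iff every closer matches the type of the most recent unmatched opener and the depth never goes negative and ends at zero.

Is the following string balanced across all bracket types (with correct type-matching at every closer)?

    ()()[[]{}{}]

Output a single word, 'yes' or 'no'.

Answer: yes

Derivation:
pos 0: push '('; stack = (
pos 1: ')' matches '('; pop; stack = (empty)
pos 2: push '('; stack = (
pos 3: ')' matches '('; pop; stack = (empty)
pos 4: push '['; stack = [
pos 5: push '['; stack = [[
pos 6: ']' matches '['; pop; stack = [
pos 7: push '{'; stack = [{
pos 8: '}' matches '{'; pop; stack = [
pos 9: push '{'; stack = [{
pos 10: '}' matches '{'; pop; stack = [
pos 11: ']' matches '['; pop; stack = (empty)
end: stack empty → VALID
Verdict: properly nested → yes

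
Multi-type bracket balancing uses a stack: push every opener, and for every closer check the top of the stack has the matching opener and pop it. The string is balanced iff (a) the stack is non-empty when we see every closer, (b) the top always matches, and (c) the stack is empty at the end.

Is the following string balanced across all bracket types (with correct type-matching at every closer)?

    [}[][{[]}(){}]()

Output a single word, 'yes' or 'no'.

Answer: no

Derivation:
pos 0: push '['; stack = [
pos 1: saw closer '}' but top of stack is '[' (expected ']') → INVALID
Verdict: type mismatch at position 1: '}' closes '[' → no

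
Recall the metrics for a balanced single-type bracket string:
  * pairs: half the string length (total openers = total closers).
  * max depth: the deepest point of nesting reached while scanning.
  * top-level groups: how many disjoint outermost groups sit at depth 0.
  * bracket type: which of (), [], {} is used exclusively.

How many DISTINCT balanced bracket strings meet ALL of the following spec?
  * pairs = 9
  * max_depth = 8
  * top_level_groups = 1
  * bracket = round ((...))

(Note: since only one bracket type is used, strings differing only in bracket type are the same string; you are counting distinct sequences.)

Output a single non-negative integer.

Spec: pairs=9 depth=8 groups=1
Count(depth <= 8) = 1429
Count(depth <= 7) = 1416
Count(depth == 8) = 1429 - 1416 = 13

Answer: 13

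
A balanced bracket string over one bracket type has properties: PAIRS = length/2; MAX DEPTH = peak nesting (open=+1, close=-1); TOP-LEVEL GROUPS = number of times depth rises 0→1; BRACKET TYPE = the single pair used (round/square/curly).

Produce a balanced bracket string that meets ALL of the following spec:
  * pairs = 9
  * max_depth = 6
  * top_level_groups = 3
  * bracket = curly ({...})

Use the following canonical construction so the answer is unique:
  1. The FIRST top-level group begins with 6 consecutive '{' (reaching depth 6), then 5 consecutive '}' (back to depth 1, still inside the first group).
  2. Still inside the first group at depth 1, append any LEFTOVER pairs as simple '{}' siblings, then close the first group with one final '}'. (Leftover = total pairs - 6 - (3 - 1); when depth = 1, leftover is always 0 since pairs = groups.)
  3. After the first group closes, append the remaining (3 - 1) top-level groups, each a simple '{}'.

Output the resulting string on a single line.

Spec: pairs=9 depth=6 groups=3
Leftover pairs = 9 - 6 - (3-1) = 1
First group: deep chain of depth 6 + 1 sibling pairs
Remaining 2 groups: simple '{}' each

Answer: {{{{{{}}}}}{}}{}{}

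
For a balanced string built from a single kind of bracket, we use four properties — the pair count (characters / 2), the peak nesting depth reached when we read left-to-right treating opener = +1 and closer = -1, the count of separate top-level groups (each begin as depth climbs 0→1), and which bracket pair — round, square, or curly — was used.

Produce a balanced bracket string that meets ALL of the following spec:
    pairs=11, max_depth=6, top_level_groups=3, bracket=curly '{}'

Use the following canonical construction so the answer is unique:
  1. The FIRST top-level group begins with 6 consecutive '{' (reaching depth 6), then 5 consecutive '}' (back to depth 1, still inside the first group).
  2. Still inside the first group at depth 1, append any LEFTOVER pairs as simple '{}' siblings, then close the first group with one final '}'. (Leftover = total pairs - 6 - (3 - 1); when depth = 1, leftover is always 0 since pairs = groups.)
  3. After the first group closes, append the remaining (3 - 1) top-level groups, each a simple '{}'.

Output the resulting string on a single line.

Answer: {{{{{{}}}}}{}{}{}}{}{}

Derivation:
Spec: pairs=11 depth=6 groups=3
Leftover pairs = 11 - 6 - (3-1) = 3
First group: deep chain of depth 6 + 3 sibling pairs
Remaining 2 groups: simple '{}' each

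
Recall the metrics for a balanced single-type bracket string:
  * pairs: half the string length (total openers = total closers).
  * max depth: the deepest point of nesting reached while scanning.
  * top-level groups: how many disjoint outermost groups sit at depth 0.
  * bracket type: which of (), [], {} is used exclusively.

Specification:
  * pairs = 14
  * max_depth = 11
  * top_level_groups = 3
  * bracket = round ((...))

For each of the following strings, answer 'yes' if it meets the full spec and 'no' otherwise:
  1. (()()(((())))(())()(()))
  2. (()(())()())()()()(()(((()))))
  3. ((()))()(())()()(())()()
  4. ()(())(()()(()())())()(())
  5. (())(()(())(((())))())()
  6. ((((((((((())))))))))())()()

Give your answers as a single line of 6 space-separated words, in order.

String 1 '(()()(((())))(())()(()))': depth seq [1 2 1 2 1 2 3 4 5 4 3 2 1 2 3 2 1 2 1 2 3 2 1 0]
  -> pairs=12 depth=5 groups=1 -> no
String 2 '(()(())()())()()()(()(((()))))': depth seq [1 2 1 2 3 2 1 2 1 2 1 0 1 0 1 0 1 0 1 2 1 2 3 4 5 4 3 2 1 0]
  -> pairs=15 depth=5 groups=5 -> no
String 3 '((()))()(())()()(())()()': depth seq [1 2 3 2 1 0 1 0 1 2 1 0 1 0 1 0 1 2 1 0 1 0 1 0]
  -> pairs=12 depth=3 groups=8 -> no
String 4 '()(())(()()(()())())()(())': depth seq [1 0 1 2 1 0 1 2 1 2 1 2 3 2 3 2 1 2 1 0 1 0 1 2 1 0]
  -> pairs=13 depth=3 groups=5 -> no
String 5 '(())(()(())(((())))())()': depth seq [1 2 1 0 1 2 1 2 3 2 1 2 3 4 5 4 3 2 1 2 1 0 1 0]
  -> pairs=12 depth=5 groups=3 -> no
String 6 '((((((((((())))))))))())()()': depth seq [1 2 3 4 5 6 7 8 9 10 11 10 9 8 7 6 5 4 3 2 1 2 1 0 1 0 1 0]
  -> pairs=14 depth=11 groups=3 -> yes

Answer: no no no no no yes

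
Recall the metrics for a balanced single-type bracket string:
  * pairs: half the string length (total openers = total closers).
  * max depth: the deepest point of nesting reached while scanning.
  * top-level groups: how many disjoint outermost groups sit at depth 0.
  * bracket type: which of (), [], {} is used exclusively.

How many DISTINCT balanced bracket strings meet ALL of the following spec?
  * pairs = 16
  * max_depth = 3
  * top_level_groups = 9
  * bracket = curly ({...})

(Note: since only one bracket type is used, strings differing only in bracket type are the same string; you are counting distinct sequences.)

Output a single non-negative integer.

Spec: pairs=16 depth=3 groups=9
Count(depth <= 3) = 56412
Count(depth <= 2) = 6435
Count(depth == 3) = 56412 - 6435 = 49977

Answer: 49977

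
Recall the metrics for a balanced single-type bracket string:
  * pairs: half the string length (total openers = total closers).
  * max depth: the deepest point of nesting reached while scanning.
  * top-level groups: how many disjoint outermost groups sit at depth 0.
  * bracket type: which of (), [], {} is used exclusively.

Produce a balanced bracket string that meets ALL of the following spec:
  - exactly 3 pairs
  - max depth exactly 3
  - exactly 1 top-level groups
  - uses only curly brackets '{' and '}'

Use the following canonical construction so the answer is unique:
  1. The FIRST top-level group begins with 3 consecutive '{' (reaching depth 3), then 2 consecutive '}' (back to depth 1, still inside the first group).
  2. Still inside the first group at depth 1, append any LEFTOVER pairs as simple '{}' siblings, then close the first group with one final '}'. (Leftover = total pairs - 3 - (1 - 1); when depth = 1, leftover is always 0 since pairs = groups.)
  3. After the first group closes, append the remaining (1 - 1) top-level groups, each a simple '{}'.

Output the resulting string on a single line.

Spec: pairs=3 depth=3 groups=1
Leftover pairs = 3 - 3 - (1-1) = 0
First group: deep chain of depth 3 + 0 sibling pairs
Remaining 0 groups: simple '{}' each

Answer: {{{}}}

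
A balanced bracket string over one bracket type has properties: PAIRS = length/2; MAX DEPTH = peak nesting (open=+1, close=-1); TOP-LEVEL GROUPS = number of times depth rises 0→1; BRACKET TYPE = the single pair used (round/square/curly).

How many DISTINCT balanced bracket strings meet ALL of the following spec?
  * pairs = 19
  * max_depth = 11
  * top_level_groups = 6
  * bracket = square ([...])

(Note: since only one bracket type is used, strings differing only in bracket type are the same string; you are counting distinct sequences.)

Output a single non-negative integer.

Answer: 19152

Derivation:
Spec: pairs=19 depth=11 groups=6
Count(depth <= 11) = 65130126
Count(depth <= 10) = 65110974
Count(depth == 11) = 65130126 - 65110974 = 19152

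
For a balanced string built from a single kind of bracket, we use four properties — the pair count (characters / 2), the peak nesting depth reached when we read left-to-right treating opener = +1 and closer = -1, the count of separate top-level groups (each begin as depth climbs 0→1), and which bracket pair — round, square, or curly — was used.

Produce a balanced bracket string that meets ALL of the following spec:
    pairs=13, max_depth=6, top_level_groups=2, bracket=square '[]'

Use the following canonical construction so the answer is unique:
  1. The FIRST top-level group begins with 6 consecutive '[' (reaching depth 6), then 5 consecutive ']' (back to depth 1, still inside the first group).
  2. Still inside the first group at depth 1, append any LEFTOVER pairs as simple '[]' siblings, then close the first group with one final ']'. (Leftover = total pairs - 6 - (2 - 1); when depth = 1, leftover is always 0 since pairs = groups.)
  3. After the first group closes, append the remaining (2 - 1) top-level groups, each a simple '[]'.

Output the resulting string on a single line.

Spec: pairs=13 depth=6 groups=2
Leftover pairs = 13 - 6 - (2-1) = 6
First group: deep chain of depth 6 + 6 sibling pairs
Remaining 1 groups: simple '[]' each

Answer: [[[[[[]]]]][][][][][][]][]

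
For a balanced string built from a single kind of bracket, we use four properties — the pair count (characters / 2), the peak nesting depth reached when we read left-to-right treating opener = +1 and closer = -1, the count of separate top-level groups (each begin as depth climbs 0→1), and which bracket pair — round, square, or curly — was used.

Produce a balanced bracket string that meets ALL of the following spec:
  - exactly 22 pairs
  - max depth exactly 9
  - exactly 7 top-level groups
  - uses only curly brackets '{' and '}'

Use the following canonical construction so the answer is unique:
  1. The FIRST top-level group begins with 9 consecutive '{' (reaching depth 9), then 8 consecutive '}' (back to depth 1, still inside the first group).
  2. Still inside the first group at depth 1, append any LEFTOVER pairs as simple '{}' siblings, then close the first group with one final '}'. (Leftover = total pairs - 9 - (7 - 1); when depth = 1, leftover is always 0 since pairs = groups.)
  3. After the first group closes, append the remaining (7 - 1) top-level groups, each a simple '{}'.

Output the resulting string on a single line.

Spec: pairs=22 depth=9 groups=7
Leftover pairs = 22 - 9 - (7-1) = 7
First group: deep chain of depth 9 + 7 sibling pairs
Remaining 6 groups: simple '{}' each

Answer: {{{{{{{{{}}}}}}}}{}{}{}{}{}{}{}}{}{}{}{}{}{}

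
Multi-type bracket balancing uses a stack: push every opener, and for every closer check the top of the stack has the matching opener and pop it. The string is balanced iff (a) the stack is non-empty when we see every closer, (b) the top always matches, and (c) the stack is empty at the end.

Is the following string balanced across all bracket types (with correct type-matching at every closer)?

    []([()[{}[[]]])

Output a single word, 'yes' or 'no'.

Answer: no

Derivation:
pos 0: push '['; stack = [
pos 1: ']' matches '['; pop; stack = (empty)
pos 2: push '('; stack = (
pos 3: push '['; stack = ([
pos 4: push '('; stack = ([(
pos 5: ')' matches '('; pop; stack = ([
pos 6: push '['; stack = ([[
pos 7: push '{'; stack = ([[{
pos 8: '}' matches '{'; pop; stack = ([[
pos 9: push '['; stack = ([[[
pos 10: push '['; stack = ([[[[
pos 11: ']' matches '['; pop; stack = ([[[
pos 12: ']' matches '['; pop; stack = ([[
pos 13: ']' matches '['; pop; stack = ([
pos 14: saw closer ')' but top of stack is '[' (expected ']') → INVALID
Verdict: type mismatch at position 14: ')' closes '[' → no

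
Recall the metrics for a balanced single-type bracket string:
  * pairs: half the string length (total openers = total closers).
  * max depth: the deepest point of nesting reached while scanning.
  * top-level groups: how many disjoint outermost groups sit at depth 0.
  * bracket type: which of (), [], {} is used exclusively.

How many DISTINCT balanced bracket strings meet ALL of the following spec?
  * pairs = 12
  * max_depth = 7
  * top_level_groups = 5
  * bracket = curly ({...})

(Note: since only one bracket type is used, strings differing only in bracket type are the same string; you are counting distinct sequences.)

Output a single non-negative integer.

Answer: 75

Derivation:
Spec: pairs=12 depth=7 groups=5
Count(depth <= 7) = 13255
Count(depth <= 6) = 13180
Count(depth == 7) = 13255 - 13180 = 75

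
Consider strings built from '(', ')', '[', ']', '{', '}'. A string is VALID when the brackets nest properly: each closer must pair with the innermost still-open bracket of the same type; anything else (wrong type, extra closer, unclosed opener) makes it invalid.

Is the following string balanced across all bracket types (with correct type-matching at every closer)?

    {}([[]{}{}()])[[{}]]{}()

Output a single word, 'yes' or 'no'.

pos 0: push '{'; stack = {
pos 1: '}' matches '{'; pop; stack = (empty)
pos 2: push '('; stack = (
pos 3: push '['; stack = ([
pos 4: push '['; stack = ([[
pos 5: ']' matches '['; pop; stack = ([
pos 6: push '{'; stack = ([{
pos 7: '}' matches '{'; pop; stack = ([
pos 8: push '{'; stack = ([{
pos 9: '}' matches '{'; pop; stack = ([
pos 10: push '('; stack = ([(
pos 11: ')' matches '('; pop; stack = ([
pos 12: ']' matches '['; pop; stack = (
pos 13: ')' matches '('; pop; stack = (empty)
pos 14: push '['; stack = [
pos 15: push '['; stack = [[
pos 16: push '{'; stack = [[{
pos 17: '}' matches '{'; pop; stack = [[
pos 18: ']' matches '['; pop; stack = [
pos 19: ']' matches '['; pop; stack = (empty)
pos 20: push '{'; stack = {
pos 21: '}' matches '{'; pop; stack = (empty)
pos 22: push '('; stack = (
pos 23: ')' matches '('; pop; stack = (empty)
end: stack empty → VALID
Verdict: properly nested → yes

Answer: yes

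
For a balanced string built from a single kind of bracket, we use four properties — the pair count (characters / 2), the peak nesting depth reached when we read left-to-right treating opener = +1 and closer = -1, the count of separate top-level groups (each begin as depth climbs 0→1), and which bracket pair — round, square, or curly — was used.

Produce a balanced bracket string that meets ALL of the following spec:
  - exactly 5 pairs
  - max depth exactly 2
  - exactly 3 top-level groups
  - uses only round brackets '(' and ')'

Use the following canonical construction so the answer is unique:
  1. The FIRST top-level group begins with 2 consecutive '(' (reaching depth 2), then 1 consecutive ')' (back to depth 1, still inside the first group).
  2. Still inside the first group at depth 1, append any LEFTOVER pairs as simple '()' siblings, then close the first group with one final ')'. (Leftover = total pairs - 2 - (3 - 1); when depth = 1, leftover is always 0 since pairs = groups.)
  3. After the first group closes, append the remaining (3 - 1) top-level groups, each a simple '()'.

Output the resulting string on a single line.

Spec: pairs=5 depth=2 groups=3
Leftover pairs = 5 - 2 - (3-1) = 1
First group: deep chain of depth 2 + 1 sibling pairs
Remaining 2 groups: simple '()' each

Answer: (()())()()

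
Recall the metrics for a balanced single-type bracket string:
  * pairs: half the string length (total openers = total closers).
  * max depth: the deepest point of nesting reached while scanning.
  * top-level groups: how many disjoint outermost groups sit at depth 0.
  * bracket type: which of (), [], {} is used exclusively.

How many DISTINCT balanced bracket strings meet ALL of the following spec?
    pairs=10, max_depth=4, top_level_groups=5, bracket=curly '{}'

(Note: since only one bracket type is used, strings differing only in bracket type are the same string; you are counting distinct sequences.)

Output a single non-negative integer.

Answer: 260

Derivation:
Spec: pairs=10 depth=4 groups=5
Count(depth <= 4) = 941
Count(depth <= 3) = 681
Count(depth == 4) = 941 - 681 = 260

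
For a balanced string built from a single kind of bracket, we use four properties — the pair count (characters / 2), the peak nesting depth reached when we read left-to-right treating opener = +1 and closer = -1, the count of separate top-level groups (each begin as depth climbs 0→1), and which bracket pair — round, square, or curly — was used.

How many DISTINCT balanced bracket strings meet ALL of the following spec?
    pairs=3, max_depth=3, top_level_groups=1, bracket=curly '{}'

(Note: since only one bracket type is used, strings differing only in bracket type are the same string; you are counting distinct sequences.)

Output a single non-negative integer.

Answer: 1

Derivation:
Spec: pairs=3 depth=3 groups=1
Count(depth <= 3) = 2
Count(depth <= 2) = 1
Count(depth == 3) = 2 - 1 = 1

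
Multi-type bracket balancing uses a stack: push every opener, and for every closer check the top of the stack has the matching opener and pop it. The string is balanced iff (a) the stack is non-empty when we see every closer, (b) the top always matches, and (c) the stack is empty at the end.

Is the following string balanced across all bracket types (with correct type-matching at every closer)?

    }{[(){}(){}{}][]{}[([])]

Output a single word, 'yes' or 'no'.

pos 0: saw closer '}' but stack is empty → INVALID
Verdict: unmatched closer '}' at position 0 → no

Answer: no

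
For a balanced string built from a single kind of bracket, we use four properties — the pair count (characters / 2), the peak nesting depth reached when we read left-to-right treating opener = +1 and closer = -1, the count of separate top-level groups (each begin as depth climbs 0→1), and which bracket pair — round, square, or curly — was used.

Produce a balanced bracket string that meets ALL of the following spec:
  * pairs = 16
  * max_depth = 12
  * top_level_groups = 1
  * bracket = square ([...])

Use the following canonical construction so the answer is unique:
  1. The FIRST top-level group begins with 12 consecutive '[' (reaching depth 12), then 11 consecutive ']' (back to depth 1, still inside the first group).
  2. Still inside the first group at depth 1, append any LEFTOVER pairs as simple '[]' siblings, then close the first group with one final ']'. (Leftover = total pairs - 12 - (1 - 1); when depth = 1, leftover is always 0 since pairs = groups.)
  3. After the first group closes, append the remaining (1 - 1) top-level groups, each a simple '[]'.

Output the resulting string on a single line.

Spec: pairs=16 depth=12 groups=1
Leftover pairs = 16 - 12 - (1-1) = 4
First group: deep chain of depth 12 + 4 sibling pairs
Remaining 0 groups: simple '[]' each

Answer: [[[[[[[[[[[[]]]]]]]]]]][][][][]]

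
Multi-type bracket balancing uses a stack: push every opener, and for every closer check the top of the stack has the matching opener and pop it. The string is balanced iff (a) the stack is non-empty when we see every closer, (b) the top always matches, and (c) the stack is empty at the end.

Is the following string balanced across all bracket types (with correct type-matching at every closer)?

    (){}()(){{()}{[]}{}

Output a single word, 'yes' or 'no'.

Answer: no

Derivation:
pos 0: push '('; stack = (
pos 1: ')' matches '('; pop; stack = (empty)
pos 2: push '{'; stack = {
pos 3: '}' matches '{'; pop; stack = (empty)
pos 4: push '('; stack = (
pos 5: ')' matches '('; pop; stack = (empty)
pos 6: push '('; stack = (
pos 7: ')' matches '('; pop; stack = (empty)
pos 8: push '{'; stack = {
pos 9: push '{'; stack = {{
pos 10: push '('; stack = {{(
pos 11: ')' matches '('; pop; stack = {{
pos 12: '}' matches '{'; pop; stack = {
pos 13: push '{'; stack = {{
pos 14: push '['; stack = {{[
pos 15: ']' matches '['; pop; stack = {{
pos 16: '}' matches '{'; pop; stack = {
pos 17: push '{'; stack = {{
pos 18: '}' matches '{'; pop; stack = {
end: stack still non-empty ({) → INVALID
Verdict: unclosed openers at end: { → no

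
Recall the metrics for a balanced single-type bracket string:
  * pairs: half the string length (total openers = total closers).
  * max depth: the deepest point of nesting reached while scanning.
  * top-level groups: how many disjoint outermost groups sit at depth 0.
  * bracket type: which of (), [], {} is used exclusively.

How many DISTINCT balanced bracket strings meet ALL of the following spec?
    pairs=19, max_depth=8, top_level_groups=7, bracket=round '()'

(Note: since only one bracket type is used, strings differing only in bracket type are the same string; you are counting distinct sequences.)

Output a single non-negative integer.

Spec: pairs=19 depth=8 groups=7
Count(depth <= 8) = 31727885
Count(depth <= 7) = 31223633
Count(depth == 8) = 31727885 - 31223633 = 504252

Answer: 504252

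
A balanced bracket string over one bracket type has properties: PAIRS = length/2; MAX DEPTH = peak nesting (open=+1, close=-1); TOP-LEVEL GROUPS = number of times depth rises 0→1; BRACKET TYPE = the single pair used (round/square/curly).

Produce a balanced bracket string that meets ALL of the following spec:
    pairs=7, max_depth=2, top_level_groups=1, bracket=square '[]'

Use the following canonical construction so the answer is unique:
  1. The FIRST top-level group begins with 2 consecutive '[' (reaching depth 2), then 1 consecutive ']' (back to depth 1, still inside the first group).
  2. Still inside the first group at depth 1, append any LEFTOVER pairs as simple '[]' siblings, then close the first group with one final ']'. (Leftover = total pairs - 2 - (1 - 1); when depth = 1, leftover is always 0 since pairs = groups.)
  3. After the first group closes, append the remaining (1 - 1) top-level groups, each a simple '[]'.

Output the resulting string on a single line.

Answer: [[][][][][][]]

Derivation:
Spec: pairs=7 depth=2 groups=1
Leftover pairs = 7 - 2 - (1-1) = 5
First group: deep chain of depth 2 + 5 sibling pairs
Remaining 0 groups: simple '[]' each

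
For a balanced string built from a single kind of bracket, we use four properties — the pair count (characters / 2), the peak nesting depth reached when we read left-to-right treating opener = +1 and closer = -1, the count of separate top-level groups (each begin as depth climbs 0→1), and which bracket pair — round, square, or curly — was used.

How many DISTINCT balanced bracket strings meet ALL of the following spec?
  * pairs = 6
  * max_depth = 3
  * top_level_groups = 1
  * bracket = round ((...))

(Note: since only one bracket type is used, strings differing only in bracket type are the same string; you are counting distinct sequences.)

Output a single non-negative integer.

Answer: 15

Derivation:
Spec: pairs=6 depth=3 groups=1
Count(depth <= 3) = 16
Count(depth <= 2) = 1
Count(depth == 3) = 16 - 1 = 15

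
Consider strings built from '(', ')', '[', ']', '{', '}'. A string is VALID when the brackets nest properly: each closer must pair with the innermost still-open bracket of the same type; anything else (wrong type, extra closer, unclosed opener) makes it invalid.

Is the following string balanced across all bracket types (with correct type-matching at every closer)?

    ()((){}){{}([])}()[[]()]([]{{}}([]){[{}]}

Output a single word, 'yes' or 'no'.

Answer: no

Derivation:
pos 0: push '('; stack = (
pos 1: ')' matches '('; pop; stack = (empty)
pos 2: push '('; stack = (
pos 3: push '('; stack = ((
pos 4: ')' matches '('; pop; stack = (
pos 5: push '{'; stack = ({
pos 6: '}' matches '{'; pop; stack = (
pos 7: ')' matches '('; pop; stack = (empty)
pos 8: push '{'; stack = {
pos 9: push '{'; stack = {{
pos 10: '}' matches '{'; pop; stack = {
pos 11: push '('; stack = {(
pos 12: push '['; stack = {([
pos 13: ']' matches '['; pop; stack = {(
pos 14: ')' matches '('; pop; stack = {
pos 15: '}' matches '{'; pop; stack = (empty)
pos 16: push '('; stack = (
pos 17: ')' matches '('; pop; stack = (empty)
pos 18: push '['; stack = [
pos 19: push '['; stack = [[
pos 20: ']' matches '['; pop; stack = [
pos 21: push '('; stack = [(
pos 22: ')' matches '('; pop; stack = [
pos 23: ']' matches '['; pop; stack = (empty)
pos 24: push '('; stack = (
pos 25: push '['; stack = ([
pos 26: ']' matches '['; pop; stack = (
pos 27: push '{'; stack = ({
pos 28: push '{'; stack = ({{
pos 29: '}' matches '{'; pop; stack = ({
pos 30: '}' matches '{'; pop; stack = (
pos 31: push '('; stack = ((
pos 32: push '['; stack = (([
pos 33: ']' matches '['; pop; stack = ((
pos 34: ')' matches '('; pop; stack = (
pos 35: push '{'; stack = ({
pos 36: push '['; stack = ({[
pos 37: push '{'; stack = ({[{
pos 38: '}' matches '{'; pop; stack = ({[
pos 39: ']' matches '['; pop; stack = ({
pos 40: '}' matches '{'; pop; stack = (
end: stack still non-empty (() → INVALID
Verdict: unclosed openers at end: ( → no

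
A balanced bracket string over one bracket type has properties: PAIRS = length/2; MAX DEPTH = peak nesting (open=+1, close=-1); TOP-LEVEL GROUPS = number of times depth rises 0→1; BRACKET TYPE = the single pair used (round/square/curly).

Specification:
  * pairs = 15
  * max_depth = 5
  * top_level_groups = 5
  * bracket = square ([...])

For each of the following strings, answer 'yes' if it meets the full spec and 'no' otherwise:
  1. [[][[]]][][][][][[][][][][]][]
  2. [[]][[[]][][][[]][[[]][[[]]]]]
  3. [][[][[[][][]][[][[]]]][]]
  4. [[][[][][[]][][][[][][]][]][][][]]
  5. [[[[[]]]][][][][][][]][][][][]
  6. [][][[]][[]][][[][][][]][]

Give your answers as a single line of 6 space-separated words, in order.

String 1 '[[][[]]][][][][][[][][][][]][]': depth seq [1 2 1 2 3 2 1 0 1 0 1 0 1 0 1 0 1 2 1 2 1 2 1 2 1 2 1 0 1 0]
  -> pairs=15 depth=3 groups=7 -> no
String 2 '[[]][[[]][][][[]][[[]][[[]]]]]': depth seq [1 2 1 0 1 2 3 2 1 2 1 2 1 2 3 2 1 2 3 4 3 2 3 4 5 4 3 2 1 0]
  -> pairs=15 depth=5 groups=2 -> no
String 3 '[][[][[[][][]][[][[]]]][]]': depth seq [1 0 1 2 1 2 3 4 3 4 3 4 3 2 3 4 3 4 5 4 3 2 1 2 1 0]
  -> pairs=13 depth=5 groups=2 -> no
String 4 '[[][[][][[]][][][[][][]][]][][][]]': depth seq [1 2 1 2 3 2 3 2 3 4 3 2 3 2 3 2 3 4 3 4 3 4 3 2 3 2 1 2 1 2 1 2 1 0]
  -> pairs=17 depth=4 groups=1 -> no
String 5 '[[[[[]]]][][][][][][]][][][][]': depth seq [1 2 3 4 5 4 3 2 1 2 1 2 1 2 1 2 1 2 1 2 1 0 1 0 1 0 1 0 1 0]
  -> pairs=15 depth=5 groups=5 -> yes
String 6 '[][][[]][[]][][[][][][]][]': depth seq [1 0 1 0 1 2 1 0 1 2 1 0 1 0 1 2 1 2 1 2 1 2 1 0 1 0]
  -> pairs=13 depth=2 groups=7 -> no

Answer: no no no no yes no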